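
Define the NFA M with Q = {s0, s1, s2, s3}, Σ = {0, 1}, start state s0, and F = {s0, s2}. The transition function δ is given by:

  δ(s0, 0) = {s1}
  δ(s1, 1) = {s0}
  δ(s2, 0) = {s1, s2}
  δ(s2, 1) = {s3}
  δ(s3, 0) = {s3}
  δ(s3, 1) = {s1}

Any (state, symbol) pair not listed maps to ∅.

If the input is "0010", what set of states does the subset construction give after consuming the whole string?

Start in {s0}.
Read '0': {s0} → {s1}.
Read '0': {s1} → ∅.
The set is empty and remains empty for the remaining 2 symbols.

∅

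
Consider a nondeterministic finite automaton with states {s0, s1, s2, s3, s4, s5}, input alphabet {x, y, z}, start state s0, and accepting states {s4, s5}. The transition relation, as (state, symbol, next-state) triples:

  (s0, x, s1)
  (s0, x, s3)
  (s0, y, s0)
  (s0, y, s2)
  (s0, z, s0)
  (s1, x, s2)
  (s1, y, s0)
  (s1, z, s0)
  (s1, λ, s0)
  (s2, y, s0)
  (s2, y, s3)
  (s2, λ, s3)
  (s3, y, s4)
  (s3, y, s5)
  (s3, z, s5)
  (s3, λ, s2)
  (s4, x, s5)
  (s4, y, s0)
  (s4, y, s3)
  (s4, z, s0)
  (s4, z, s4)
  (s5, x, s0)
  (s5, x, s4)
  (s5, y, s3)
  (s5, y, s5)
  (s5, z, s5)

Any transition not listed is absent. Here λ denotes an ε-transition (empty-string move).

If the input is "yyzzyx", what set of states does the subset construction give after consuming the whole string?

{s0, s1, s2, s3, s4}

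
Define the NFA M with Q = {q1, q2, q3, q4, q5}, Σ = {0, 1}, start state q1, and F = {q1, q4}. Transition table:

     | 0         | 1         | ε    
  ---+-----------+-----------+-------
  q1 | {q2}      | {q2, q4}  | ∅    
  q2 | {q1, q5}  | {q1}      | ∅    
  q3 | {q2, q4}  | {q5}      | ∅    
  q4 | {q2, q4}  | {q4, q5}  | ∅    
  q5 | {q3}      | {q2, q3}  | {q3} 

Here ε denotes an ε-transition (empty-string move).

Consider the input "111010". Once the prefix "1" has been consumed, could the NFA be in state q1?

Start in {q1}.
Read '1': {q1} → {q2, q4}.
State q1 is not in {q2, q4}.

No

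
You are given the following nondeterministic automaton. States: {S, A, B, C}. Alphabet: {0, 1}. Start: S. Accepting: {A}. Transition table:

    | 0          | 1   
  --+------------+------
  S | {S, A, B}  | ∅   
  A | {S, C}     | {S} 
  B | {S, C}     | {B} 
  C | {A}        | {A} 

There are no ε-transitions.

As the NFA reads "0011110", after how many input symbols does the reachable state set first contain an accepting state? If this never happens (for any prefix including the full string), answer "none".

Start in {S}.
Read '0': {S} → {S, A, B}.
None of the earlier sets intersect F, but {S, A, B} does.

1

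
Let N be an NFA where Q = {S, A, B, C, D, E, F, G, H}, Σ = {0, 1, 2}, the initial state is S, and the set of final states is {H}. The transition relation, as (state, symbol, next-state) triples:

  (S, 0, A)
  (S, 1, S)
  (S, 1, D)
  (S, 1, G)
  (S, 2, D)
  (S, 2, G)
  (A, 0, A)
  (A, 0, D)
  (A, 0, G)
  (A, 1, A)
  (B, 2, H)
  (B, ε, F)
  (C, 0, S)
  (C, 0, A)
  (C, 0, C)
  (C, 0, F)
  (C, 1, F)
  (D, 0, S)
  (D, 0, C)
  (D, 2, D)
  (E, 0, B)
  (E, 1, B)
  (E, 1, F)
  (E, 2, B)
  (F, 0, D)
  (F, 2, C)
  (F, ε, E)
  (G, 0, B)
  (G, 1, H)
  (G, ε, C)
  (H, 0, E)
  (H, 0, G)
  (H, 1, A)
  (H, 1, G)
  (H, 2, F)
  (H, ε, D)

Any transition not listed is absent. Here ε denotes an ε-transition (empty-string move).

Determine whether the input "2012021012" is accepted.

Yes

Start in {S}.
Read '2': S→{D, G}; union {D, G}; ε-closure = {C, D, G}.
Read '0': C→{S, A, C, F}, D→{S, C}, G→{B}; union {S, A, B, C, F}; ε-closure = {S, A, B, C, E, F}.
Read '1': S→{S, D, G}, A→{A}, B→∅, C→{F}, E→{B, F}, F→∅; union {S, A, B, D, F, G}; ε-closure = {S, A, B, C, D, E, F, G}.
Read '2': S→{D, G}, A→∅, B→{H}, C→∅, D→{D}, E→{B}, F→{C}, G→∅; union {B, C, D, G, H}; ε-closure = {B, C, D, E, F, G, H}.
Read '0': B→∅, C→{S, A, C, F}, D→{S, C}, E→{B}, F→{D}, G→{B}, H→{E, G}; now {S, A, B, C, D, E, F, G}.
Read '2': S→{D, G}, A→∅, B→{H}, C→∅, D→{D}, E→{B}, F→{C}, G→∅; union {B, C, D, G, H}; ε-closure = {B, C, D, E, F, G, H}.
Read '1': B→∅, C→{F}, D→∅, E→{B, F}, F→∅, G→{H}, H→{A, G}; union {A, B, F, G, H}; ε-closure = {A, B, C, D, E, F, G, H}.
Read '0': A→{A, D, G}, B→∅, C→{S, A, C, F}, D→{S, C}, E→{B}, F→{D}, G→{B}, H→{E, G}; now {S, A, B, C, D, E, F, G}.
Read '1': S→{S, D, G}, A→{A}, B→∅, C→{F}, D→∅, E→{B, F}, F→∅, G→{H}; union {S, A, B, D, F, G, H}; ε-closure = {S, A, B, C, D, E, F, G, H}.
Read '2': S→{D, G}, A→∅, B→{H}, C→∅, D→{D}, E→{B}, F→{C}, G→∅, H→{F}; union {B, C, D, F, G, H}; ε-closure = {B, C, D, E, F, G, H}.
The final set {B, C, D, E, F, G, H} contains the accepting state H.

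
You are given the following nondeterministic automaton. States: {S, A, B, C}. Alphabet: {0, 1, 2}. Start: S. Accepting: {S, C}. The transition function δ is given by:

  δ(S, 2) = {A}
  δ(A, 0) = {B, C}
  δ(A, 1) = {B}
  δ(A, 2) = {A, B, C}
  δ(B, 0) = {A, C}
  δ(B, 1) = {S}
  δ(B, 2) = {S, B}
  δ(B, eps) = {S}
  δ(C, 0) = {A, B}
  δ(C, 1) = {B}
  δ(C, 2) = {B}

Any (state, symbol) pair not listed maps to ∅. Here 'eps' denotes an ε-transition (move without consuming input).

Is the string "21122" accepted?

Yes

Start in {S}.
Read '2': {S} → {A}.
Read '1': {A} → {S, B}.
Read '1': {S, B} → {S}.
Read '2': {S} → {A}.
Read '2': {A} → {S, A, B, C}.
The final set {S, A, B, C} contains the accepting states S, C.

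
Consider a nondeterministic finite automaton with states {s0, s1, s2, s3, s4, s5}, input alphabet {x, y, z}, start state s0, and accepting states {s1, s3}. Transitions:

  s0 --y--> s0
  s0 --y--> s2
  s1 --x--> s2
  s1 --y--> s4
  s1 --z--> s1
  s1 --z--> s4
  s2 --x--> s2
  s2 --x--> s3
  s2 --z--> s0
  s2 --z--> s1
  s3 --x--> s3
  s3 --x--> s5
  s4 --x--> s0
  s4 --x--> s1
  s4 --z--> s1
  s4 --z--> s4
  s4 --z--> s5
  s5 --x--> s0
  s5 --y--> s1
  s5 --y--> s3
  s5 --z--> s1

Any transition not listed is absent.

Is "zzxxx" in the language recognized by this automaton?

Start in {s0}.
Read 'z': s0→∅; now ∅.
The set is empty and remains empty for the remaining 4 symbols.
The final set ∅ contains no accepting state.

No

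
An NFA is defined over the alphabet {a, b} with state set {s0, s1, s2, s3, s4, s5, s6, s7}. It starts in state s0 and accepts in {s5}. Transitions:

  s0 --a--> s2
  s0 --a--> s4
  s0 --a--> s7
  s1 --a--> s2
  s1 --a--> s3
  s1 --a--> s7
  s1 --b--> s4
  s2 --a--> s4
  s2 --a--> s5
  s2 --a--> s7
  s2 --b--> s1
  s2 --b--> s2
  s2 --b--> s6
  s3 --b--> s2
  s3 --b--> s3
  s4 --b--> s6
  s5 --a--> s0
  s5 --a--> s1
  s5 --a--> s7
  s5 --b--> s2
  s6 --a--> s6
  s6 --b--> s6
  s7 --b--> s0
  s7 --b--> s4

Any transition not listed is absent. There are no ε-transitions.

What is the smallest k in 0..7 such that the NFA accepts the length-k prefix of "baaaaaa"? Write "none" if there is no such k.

none

Start in {s0}.
Read 'b': s0→∅; now ∅.
The set is empty and remains empty for the remaining 6 symbols.
No reachable set along the way intersects F.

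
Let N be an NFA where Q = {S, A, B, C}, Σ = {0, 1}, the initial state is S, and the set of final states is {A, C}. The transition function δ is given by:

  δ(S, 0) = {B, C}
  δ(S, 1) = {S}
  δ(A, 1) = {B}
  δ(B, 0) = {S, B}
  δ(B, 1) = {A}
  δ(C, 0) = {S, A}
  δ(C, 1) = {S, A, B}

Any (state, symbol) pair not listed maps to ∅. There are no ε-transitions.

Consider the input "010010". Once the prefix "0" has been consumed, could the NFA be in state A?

No

Start in {S}.
Read '0': S→{B, C}; now {B, C}.
State A is not in {B, C}.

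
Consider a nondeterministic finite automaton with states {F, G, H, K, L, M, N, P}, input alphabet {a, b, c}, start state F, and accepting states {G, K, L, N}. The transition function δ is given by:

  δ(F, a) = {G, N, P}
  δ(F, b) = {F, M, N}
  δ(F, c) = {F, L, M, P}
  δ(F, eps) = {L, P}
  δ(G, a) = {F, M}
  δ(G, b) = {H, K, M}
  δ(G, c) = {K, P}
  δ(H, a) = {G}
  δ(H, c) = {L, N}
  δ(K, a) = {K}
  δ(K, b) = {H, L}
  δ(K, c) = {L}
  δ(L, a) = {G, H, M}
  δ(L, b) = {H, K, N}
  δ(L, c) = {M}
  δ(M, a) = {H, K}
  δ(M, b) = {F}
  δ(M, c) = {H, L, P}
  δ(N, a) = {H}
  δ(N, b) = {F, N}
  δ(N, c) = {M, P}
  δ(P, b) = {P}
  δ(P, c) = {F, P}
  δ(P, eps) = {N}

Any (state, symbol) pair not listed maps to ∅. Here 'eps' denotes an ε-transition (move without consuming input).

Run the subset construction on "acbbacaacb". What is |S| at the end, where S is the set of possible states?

Start: ε-closure({F}) = {F, L, N, P}.
Read 'a': F→{G, N, P}, L→{G, H, M}, N→{H}, P→∅; now {G, H, M, N, P}.
Read 'c': G→{K, P}, H→{L, N}, M→{H, L, P}, N→{M, P}, P→{F, P}; now {F, H, K, L, M, N, P}.
Read 'b': F→{F, M, N}, H→∅, K→{H, L}, L→{H, K, N}, M→{F}, N→{F, N}, P→{P}; now {F, H, K, L, M, N, P}.
Read 'b': F→{F, M, N}, H→∅, K→{H, L}, L→{H, K, N}, M→{F}, N→{F, N}, P→{P}; now {F, H, K, L, M, N, P}.
Read 'a': F→{G, N, P}, H→{G}, K→{K}, L→{G, H, M}, M→{H, K}, N→{H}, P→∅; now {G, H, K, M, N, P}.
Read 'c': G→{K, P}, H→{L, N}, K→{L}, M→{H, L, P}, N→{M, P}, P→{F, P}; now {F, H, K, L, M, N, P}.
Read 'a': F→{G, N, P}, H→{G}, K→{K}, L→{G, H, M}, M→{H, K}, N→{H}, P→∅; now {G, H, K, M, N, P}.
Read 'a': G→{F, M}, H→{G}, K→{K}, M→{H, K}, N→{H}, P→∅; union {F, G, H, K, M}; ε-closure = {F, G, H, K, L, M, N, P}.
Read 'c': F→{F, L, M, P}, G→{K, P}, H→{L, N}, K→{L}, L→{M}, M→{H, L, P}, N→{M, P}, P→{F, P}; now {F, H, K, L, M, N, P}.
Read 'b': F→{F, M, N}, H→∅, K→{H, L}, L→{H, K, N}, M→{F}, N→{F, N}, P→{P}; now {F, H, K, L, M, N, P}.
That set has 7 states.

7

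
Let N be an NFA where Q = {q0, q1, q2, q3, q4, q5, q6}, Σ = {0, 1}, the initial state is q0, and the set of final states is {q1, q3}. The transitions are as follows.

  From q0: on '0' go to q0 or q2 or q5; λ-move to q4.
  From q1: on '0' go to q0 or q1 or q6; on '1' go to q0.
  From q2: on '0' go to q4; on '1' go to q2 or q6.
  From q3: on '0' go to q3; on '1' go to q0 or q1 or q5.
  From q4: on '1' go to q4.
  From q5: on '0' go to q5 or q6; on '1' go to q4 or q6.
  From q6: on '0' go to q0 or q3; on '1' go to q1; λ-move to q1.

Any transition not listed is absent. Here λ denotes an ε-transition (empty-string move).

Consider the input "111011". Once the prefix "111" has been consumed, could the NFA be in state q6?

No

Start: ε-closure({q0}) = {q0, q4}.
Read '1': {q0, q4} → {q4}.
Read '1': {q4} → {q4}.
Read '1': {q4} → {q4}.
State q6 is not in {q4}.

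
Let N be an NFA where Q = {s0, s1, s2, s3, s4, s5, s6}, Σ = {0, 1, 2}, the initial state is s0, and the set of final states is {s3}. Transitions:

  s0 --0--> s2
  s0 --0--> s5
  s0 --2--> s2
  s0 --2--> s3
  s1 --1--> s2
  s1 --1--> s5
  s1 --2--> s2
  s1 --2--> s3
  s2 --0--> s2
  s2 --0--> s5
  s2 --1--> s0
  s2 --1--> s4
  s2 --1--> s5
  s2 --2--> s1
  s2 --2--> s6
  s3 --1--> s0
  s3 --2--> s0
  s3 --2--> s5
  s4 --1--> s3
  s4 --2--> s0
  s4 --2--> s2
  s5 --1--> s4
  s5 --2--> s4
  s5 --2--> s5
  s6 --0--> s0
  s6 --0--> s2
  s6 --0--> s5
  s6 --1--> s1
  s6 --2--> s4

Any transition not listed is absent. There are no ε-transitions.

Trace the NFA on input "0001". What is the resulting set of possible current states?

{s0, s4, s5}

Start in {s0}.
Read '0': {s0} → {s2, s5}.
Read '0': {s2, s5} → {s2, s5}.
Read '0': {s2, s5} → {s2, s5}.
Read '1': {s2, s5} → {s0, s4, s5}.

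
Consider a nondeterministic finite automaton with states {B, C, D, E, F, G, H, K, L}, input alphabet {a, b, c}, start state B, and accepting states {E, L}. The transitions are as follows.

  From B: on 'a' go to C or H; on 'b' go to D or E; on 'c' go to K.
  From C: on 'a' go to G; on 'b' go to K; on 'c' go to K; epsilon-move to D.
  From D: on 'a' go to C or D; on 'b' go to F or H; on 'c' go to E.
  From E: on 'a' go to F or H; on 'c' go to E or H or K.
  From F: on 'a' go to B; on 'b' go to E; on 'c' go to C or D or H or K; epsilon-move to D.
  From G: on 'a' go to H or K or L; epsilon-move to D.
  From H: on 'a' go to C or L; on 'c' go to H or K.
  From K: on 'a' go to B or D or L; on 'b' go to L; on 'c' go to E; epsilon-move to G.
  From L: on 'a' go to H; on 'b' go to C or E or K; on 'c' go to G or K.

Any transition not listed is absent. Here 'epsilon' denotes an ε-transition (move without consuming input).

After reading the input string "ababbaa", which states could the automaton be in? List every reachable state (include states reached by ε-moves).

{B, C, D, G, H, K, L}

Start in {B}.
Read 'a': {B} → {C, D, H}.
Read 'b': {C, D, H} → {D, F, G, H, K}.
Read 'a': {D, F, G, H, K} → {B, C, D, G, H, K, L}.
Read 'b': {B, C, D, G, H, K, L} → {C, D, E, F, G, H, K, L}.
Read 'b': {C, D, E, F, G, H, K, L} → {C, D, E, F, G, H, K, L}.
Read 'a': {C, D, E, F, G, H, K, L} → {B, C, D, F, G, H, K, L}.
Read 'a': {B, C, D, F, G, H, K, L} → {B, C, D, G, H, K, L}.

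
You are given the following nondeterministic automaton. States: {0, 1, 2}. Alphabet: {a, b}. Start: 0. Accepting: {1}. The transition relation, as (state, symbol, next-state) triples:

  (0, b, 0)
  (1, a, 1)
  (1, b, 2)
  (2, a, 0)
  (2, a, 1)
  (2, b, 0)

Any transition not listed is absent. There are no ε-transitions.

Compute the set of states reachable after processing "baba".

∅

Start in {0}.
Read 'b': 0→{0}; now {0}.
Read 'a': 0→∅; now ∅.
The set is empty and remains empty for the remaining 2 symbols.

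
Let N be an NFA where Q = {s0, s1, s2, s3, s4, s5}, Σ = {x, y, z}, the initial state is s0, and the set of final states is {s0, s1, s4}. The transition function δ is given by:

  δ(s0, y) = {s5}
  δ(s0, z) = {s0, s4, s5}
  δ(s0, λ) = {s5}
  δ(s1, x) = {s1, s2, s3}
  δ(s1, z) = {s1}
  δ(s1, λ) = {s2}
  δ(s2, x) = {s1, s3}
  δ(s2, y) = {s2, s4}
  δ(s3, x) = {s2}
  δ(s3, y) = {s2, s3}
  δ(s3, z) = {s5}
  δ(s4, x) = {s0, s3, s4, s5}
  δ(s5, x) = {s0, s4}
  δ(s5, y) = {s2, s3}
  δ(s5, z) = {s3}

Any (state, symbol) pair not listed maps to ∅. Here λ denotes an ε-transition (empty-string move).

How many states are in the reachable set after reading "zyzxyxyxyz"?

Start: ε-closure({s0}) = {s0, s5}.
Read 'z': s0→{s0, s4, s5}, s5→{s3}; now {s0, s3, s4, s5}.
Read 'y': s0→{s5}, s3→{s2, s3}, s4→∅, s5→{s2, s3}; now {s2, s3, s5}.
Read 'z': s2→∅, s3→{s5}, s5→{s3}; now {s3, s5}.
Read 'x': s3→{s2}, s5→{s0, s4}; union {s0, s2, s4}; ε-closure = {s0, s2, s4, s5}.
Read 'y': s0→{s5}, s2→{s2, s4}, s4→∅, s5→{s2, s3}; now {s2, s3, s4, s5}.
Read 'x': s2→{s1, s3}, s3→{s2}, s4→{s0, s3, s4, s5}, s5→{s0, s4}; now {s0, s1, s2, s3, s4, s5}.
Read 'y': s0→{s5}, s1→∅, s2→{s2, s4}, s3→{s2, s3}, s4→∅, s5→{s2, s3}; now {s2, s3, s4, s5}.
Read 'x': s2→{s1, s3}, s3→{s2}, s4→{s0, s3, s4, s5}, s5→{s0, s4}; now {s0, s1, s2, s3, s4, s5}.
Read 'y': s0→{s5}, s1→∅, s2→{s2, s4}, s3→{s2, s3}, s4→∅, s5→{s2, s3}; now {s2, s3, s4, s5}.
Read 'z': s2→∅, s3→{s5}, s4→∅, s5→{s3}; now {s3, s5}.
That set has 2 states.

2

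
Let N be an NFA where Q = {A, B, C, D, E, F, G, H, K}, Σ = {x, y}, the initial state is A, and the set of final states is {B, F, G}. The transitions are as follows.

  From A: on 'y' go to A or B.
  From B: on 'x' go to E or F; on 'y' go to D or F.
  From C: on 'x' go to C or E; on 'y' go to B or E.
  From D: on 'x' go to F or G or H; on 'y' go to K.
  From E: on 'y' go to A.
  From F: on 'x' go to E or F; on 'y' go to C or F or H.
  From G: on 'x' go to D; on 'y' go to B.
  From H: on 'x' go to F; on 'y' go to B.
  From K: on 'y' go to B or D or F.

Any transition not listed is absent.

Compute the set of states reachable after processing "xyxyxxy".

Start in {A}.
Read 'x': A→∅; now ∅.
The set is empty and remains empty for the remaining 6 symbols.

∅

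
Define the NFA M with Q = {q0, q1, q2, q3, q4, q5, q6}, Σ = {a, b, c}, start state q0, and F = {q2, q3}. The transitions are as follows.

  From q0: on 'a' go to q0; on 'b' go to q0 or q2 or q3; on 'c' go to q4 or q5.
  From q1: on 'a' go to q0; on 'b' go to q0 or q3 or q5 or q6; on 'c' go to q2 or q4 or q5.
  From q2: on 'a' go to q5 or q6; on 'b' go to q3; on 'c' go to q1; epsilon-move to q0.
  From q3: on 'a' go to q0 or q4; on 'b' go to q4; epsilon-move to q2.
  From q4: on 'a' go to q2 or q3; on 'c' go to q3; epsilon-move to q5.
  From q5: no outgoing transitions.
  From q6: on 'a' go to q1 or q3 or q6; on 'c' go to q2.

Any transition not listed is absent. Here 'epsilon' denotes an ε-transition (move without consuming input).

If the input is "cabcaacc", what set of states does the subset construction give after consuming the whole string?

{q0, q1, q2, q3, q4, q5}

Start in {q0}.
Read 'c': q0→{q4, q5}; now {q4, q5}.
Read 'a': q4→{q2, q3}, q5→∅; union {q2, q3}; ε-closure = {q0, q2, q3}.
Read 'b': q0→{q0, q2, q3}, q2→{q3}, q3→{q4}; union {q0, q2, q3, q4}; ε-closure = {q0, q2, q3, q4, q5}.
Read 'c': q0→{q4, q5}, q2→{q1}, q3→∅, q4→{q3}, q5→∅; union {q1, q3, q4, q5}; ε-closure = {q0, q1, q2, q3, q4, q5}.
Read 'a': q0→{q0}, q1→{q0}, q2→{q5, q6}, q3→{q0, q4}, q4→{q2, q3}, q5→∅; now {q0, q2, q3, q4, q5, q6}.
Read 'a': q0→{q0}, q2→{q5, q6}, q3→{q0, q4}, q4→{q2, q3}, q5→∅, q6→{q1, q3, q6}; now {q0, q1, q2, q3, q4, q5, q6}.
Read 'c': q0→{q4, q5}, q1→{q2, q4, q5}, q2→{q1}, q3→∅, q4→{q3}, q5→∅, q6→{q2}; union {q1, q2, q3, q4, q5}; ε-closure = {q0, q1, q2, q3, q4, q5}.
Read 'c': q0→{q4, q5}, q1→{q2, q4, q5}, q2→{q1}, q3→∅, q4→{q3}, q5→∅; union {q1, q2, q3, q4, q5}; ε-closure = {q0, q1, q2, q3, q4, q5}.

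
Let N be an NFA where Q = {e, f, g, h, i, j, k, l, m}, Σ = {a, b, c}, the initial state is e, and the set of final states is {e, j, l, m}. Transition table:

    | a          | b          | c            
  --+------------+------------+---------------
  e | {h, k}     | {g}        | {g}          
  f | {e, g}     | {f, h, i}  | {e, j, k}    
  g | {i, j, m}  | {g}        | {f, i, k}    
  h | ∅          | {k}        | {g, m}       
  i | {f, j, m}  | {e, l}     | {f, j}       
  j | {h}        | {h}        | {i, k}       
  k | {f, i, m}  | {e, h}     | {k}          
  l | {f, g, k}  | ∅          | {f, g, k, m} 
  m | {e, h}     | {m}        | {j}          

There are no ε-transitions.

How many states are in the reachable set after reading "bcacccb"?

Start in {e}.
Read 'b': e→{g}; now {g}.
Read 'c': g→{f, i, k}; now {f, i, k}.
Read 'a': f→{e, g}, i→{f, j, m}, k→{f, i, m}; now {e, f, g, i, j, m}.
Read 'c': e→{g}, f→{e, j, k}, g→{f, i, k}, i→{f, j}, j→{i, k}, m→{j}; now {e, f, g, i, j, k}.
Read 'c': e→{g}, f→{e, j, k}, g→{f, i, k}, i→{f, j}, j→{i, k}, k→{k}; now {e, f, g, i, j, k}.
Read 'c': e→{g}, f→{e, j, k}, g→{f, i, k}, i→{f, j}, j→{i, k}, k→{k}; now {e, f, g, i, j, k}.
Read 'b': e→{g}, f→{f, h, i}, g→{g}, i→{e, l}, j→{h}, k→{e, h}; now {e, f, g, h, i, l}.
That set has 6 states.

6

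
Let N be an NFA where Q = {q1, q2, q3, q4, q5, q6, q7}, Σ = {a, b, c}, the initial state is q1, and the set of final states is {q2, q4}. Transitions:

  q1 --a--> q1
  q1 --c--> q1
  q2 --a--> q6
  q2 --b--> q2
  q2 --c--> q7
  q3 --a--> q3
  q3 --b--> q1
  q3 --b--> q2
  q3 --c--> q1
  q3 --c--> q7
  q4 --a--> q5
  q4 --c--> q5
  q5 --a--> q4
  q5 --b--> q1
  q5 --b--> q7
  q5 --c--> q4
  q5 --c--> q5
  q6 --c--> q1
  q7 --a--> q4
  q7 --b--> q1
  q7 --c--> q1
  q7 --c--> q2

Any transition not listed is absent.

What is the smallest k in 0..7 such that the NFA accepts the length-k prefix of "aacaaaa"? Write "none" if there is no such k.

none

Start in {q1}.
Read 'a': q1→{q1}; now {q1}.
Read 'a': q1→{q1}; now {q1}.
Read 'c': q1→{q1}; now {q1}.
Read 'a': q1→{q1}; now {q1}.
Read 'a': q1→{q1}; now {q1}.
Read 'a': q1→{q1}; now {q1}.
Read 'a': q1→{q1}; now {q1}.
No reachable set along the way intersects F.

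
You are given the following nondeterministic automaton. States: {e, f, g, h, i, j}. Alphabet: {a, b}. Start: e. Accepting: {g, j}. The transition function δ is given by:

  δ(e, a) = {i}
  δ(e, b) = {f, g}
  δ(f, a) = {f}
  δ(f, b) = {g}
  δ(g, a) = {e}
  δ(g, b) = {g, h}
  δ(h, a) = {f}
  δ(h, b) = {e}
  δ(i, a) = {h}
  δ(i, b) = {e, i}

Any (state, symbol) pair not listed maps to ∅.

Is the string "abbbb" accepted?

Yes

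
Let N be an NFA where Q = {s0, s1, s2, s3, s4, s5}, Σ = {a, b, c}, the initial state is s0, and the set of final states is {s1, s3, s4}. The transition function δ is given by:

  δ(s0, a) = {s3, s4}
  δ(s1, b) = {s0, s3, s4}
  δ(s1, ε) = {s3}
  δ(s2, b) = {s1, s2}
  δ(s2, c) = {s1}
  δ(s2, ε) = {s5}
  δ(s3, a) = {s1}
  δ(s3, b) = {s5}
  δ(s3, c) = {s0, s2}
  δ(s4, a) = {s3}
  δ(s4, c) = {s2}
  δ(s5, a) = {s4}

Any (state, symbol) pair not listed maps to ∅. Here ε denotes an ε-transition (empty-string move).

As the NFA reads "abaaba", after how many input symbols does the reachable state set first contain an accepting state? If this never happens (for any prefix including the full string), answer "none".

1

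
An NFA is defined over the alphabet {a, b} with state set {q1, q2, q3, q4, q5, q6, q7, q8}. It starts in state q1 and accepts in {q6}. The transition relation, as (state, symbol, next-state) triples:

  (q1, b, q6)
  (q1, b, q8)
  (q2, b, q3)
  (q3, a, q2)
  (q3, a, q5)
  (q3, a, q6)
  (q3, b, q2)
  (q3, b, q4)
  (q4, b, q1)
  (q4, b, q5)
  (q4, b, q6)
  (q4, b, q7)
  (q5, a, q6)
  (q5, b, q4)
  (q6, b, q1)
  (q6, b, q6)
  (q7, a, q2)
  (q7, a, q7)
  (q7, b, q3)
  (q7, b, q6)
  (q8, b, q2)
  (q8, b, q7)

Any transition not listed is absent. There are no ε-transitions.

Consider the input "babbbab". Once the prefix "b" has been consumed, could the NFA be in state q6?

Yes

Start in {q1}.
Read 'b': {q1} → {q6, q8}.
State q6 is in {q6, q8}.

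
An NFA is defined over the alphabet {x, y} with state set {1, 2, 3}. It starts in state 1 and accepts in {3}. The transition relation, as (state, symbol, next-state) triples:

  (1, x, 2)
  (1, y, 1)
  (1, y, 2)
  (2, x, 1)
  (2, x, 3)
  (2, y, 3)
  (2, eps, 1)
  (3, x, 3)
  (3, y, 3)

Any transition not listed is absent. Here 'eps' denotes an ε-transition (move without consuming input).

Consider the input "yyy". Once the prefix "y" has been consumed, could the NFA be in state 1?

Start in {1}.
Read 'y': 1→{1, 2}; now {1, 2}.
State 1 is in {1, 2}.

Yes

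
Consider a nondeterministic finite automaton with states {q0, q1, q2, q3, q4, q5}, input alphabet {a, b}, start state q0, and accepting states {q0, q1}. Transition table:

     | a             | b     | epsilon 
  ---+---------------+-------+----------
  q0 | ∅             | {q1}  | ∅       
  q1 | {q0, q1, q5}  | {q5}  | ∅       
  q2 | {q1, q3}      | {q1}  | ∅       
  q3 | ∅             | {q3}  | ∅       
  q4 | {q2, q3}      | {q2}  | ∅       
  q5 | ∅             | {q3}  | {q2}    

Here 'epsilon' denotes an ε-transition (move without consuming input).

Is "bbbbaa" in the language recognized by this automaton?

Yes

Start in {q0}.
Read 'b': {q0} → {q1}.
Read 'b': {q1} → {q2, q5}.
Read 'b': {q2, q5} → {q1, q3}.
Read 'b': {q1, q3} → {q2, q3, q5}.
Read 'a': {q2, q3, q5} → {q1, q3}.
Read 'a': {q1, q3} → {q0, q1, q2, q5}.
The final set {q0, q1, q2, q5} contains the accepting states q0, q1.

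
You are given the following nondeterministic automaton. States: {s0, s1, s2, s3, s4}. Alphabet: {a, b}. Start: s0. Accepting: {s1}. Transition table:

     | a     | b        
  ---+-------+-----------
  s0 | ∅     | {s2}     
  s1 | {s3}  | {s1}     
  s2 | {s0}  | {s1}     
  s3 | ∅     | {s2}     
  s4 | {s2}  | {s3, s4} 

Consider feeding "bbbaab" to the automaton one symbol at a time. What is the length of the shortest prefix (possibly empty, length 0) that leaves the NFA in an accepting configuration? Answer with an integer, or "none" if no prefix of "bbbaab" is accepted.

Start in {s0}.
Read 'b': s0→{s2}; now {s2}.
Read 'b': s2→{s1}; now {s1}.
None of the earlier sets intersect F, but {s1} does.

2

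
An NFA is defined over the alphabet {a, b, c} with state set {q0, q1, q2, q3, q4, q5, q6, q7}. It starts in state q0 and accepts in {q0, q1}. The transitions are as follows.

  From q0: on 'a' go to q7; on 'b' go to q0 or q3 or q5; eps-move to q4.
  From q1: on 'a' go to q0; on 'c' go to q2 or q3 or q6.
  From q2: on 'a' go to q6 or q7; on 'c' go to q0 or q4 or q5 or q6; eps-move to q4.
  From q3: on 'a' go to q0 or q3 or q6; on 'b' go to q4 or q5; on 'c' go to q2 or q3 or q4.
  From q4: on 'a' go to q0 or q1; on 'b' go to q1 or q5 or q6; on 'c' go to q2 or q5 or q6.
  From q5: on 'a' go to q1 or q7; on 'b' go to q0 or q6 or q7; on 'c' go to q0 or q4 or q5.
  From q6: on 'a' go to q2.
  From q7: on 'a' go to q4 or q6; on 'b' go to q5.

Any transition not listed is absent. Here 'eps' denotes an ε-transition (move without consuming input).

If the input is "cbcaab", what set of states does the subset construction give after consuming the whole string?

Start: ε-closure({q0}) = {q0, q4}.
Read 'c': q0→∅, q4→{q2, q5, q6}; union {q2, q5, q6}; ε-closure = {q2, q4, q5, q6}.
Read 'b': q2→∅, q4→{q1, q5, q6}, q5→{q0, q6, q7}, q6→∅; union {q0, q1, q5, q6, q7}; ε-closure = {q0, q1, q4, q5, q6, q7}.
Read 'c': q0→∅, q1→{q2, q3, q6}, q4→{q2, q5, q6}, q5→{q0, q4, q5}, q6→∅, q7→∅; now {q0, q2, q3, q4, q5, q6}.
Read 'a': q0→{q7}, q2→{q6, q7}, q3→{q0, q3, q6}, q4→{q0, q1}, q5→{q1, q7}, q6→{q2}; union {q0, q1, q2, q3, q6, q7}; ε-closure = {q0, q1, q2, q3, q4, q6, q7}.
Read 'a': q0→{q7}, q1→{q0}, q2→{q6, q7}, q3→{q0, q3, q6}, q4→{q0, q1}, q6→{q2}, q7→{q4, q6}; now {q0, q1, q2, q3, q4, q6, q7}.
Read 'b': q0→{q0, q3, q5}, q1→∅, q2→∅, q3→{q4, q5}, q4→{q1, q5, q6}, q6→∅, q7→{q5}; now {q0, q1, q3, q4, q5, q6}.

{q0, q1, q3, q4, q5, q6}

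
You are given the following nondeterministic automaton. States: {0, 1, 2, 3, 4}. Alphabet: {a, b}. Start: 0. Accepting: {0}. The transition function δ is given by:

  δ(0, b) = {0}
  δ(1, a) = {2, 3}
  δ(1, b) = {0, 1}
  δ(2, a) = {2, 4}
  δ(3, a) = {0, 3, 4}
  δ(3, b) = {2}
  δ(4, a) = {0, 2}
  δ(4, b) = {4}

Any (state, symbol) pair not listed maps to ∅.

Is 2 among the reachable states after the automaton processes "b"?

No

Start in {0}.
Read 'b': 0→{0}; now {0}.
State 2 is not in {0}.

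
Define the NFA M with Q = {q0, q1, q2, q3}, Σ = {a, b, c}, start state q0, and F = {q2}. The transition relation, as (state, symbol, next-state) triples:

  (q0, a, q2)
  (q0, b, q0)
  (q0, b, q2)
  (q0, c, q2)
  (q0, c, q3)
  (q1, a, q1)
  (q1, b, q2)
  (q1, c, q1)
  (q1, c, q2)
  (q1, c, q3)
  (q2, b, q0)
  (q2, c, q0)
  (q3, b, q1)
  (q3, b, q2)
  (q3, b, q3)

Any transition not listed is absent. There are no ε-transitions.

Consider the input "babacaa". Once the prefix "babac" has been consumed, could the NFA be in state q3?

No

Start in {q0}.
Read 'b': {q0} → {q0, q2}.
Read 'a': {q0, q2} → {q2}.
Read 'b': {q2} → {q0}.
Read 'a': {q0} → {q2}.
Read 'c': {q2} → {q0}.
State q3 is not in {q0}.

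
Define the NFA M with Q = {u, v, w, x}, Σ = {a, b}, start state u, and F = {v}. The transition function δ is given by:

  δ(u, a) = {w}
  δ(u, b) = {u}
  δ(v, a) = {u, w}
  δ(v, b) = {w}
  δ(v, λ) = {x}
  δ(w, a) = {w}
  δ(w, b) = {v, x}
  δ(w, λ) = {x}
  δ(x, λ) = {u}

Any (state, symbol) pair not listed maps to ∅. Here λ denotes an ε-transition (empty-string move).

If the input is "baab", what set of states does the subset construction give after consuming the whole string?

Start in {u}.
Read 'b': u→{u}; now {u}.
Read 'a': u→{w}; union {w}; ε-closure = {u, w, x}.
Read 'a': u→{w}, w→{w}, x→∅; union {w}; ε-closure = {u, w, x}.
Read 'b': u→{u}, w→{v, x}, x→∅; now {u, v, x}.

{u, v, x}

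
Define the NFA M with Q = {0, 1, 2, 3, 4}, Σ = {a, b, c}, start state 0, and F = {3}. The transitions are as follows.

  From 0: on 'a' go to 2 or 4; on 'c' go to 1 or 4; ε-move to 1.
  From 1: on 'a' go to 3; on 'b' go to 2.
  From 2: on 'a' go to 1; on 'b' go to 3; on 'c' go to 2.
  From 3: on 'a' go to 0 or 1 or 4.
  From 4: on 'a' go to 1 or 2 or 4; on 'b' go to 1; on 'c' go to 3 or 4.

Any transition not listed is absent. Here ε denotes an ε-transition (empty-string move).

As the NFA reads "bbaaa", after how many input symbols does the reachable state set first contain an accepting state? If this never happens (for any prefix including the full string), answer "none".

Start: ε-closure({0}) = {0, 1}.
Read 'b': 0→∅, 1→{2}; now {2}.
Read 'b': 2→{3}; now {3}.
None of the earlier sets intersect F, but {3} does.

2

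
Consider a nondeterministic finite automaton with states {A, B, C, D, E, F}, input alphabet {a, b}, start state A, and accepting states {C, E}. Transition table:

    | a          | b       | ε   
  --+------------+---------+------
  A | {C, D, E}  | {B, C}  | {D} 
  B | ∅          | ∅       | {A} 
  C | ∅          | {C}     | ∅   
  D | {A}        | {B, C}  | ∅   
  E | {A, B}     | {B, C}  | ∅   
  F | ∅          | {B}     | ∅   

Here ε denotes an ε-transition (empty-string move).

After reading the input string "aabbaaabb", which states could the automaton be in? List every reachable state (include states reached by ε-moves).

{A, B, C, D}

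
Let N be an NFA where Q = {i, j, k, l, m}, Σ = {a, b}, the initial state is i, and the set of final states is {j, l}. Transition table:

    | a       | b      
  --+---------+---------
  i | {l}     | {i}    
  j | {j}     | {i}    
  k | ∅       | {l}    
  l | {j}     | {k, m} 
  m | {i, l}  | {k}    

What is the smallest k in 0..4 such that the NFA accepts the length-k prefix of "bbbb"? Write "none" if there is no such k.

none

Start in {i}.
Read 'b': i→{i}; now {i}.
Read 'b': i→{i}; now {i}.
Read 'b': i→{i}; now {i}.
Read 'b': i→{i}; now {i}.
No reachable set along the way intersects F.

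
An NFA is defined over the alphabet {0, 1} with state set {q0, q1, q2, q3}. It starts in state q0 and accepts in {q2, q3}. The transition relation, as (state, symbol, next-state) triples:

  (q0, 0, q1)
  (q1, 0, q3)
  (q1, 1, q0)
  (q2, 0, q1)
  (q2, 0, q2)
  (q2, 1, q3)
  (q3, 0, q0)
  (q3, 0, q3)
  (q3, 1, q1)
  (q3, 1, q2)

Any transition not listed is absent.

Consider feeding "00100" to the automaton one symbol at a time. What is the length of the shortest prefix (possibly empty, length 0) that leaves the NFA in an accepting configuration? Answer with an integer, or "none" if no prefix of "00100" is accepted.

2

Start in {q0}.
Read '0': q0→{q1}; now {q1}.
Read '0': q1→{q3}; now {q3}.
None of the earlier sets intersect F, but {q3} does.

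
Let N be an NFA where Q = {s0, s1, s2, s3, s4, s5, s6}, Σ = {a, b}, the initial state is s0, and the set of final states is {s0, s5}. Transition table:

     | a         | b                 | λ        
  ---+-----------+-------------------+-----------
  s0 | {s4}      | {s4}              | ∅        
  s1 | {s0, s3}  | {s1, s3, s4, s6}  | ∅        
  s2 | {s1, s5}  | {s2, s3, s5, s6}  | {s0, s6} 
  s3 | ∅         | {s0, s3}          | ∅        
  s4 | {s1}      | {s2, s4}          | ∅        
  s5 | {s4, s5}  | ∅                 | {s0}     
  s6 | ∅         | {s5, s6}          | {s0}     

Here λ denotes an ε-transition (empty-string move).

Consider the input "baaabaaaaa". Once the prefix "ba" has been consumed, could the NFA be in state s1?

Yes

Start in {s0}.
Read 'b': {s0} → {s4}.
Read 'a': {s4} → {s1}.
State s1 is in {s1}.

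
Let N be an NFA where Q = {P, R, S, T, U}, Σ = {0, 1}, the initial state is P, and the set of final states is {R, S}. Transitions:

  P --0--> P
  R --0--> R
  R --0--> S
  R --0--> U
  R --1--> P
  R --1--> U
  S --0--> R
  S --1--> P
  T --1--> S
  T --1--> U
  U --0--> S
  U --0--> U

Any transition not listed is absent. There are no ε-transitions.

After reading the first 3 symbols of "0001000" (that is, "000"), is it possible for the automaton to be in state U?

No

Start in {P}.
Read '0': {P} → {P}.
Read '0': {P} → {P}.
Read '0': {P} → {P}.
State U is not in {P}.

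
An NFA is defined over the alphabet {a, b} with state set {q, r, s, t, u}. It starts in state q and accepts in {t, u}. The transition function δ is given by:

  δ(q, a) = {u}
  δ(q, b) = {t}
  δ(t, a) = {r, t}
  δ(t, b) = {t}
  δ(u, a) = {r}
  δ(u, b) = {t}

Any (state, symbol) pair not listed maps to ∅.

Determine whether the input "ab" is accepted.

Yes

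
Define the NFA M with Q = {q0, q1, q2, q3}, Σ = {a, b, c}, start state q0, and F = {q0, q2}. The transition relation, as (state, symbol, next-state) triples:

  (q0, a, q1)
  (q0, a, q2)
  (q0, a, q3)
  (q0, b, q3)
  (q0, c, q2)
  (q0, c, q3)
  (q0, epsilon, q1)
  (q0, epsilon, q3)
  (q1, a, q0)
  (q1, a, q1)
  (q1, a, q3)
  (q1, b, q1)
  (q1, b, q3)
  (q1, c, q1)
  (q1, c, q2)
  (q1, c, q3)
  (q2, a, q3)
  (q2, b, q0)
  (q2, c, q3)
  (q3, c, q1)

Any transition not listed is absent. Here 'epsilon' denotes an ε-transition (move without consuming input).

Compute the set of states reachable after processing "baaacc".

{q1, q2, q3}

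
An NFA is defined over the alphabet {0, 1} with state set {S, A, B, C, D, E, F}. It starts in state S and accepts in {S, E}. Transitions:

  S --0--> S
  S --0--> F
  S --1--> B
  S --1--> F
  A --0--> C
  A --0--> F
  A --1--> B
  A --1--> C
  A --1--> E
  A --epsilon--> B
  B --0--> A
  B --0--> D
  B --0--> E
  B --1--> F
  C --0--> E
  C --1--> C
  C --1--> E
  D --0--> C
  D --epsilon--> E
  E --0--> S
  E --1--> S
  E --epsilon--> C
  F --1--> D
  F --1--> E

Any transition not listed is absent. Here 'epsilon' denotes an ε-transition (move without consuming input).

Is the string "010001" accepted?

Yes

Start in {S}.
Read '0': S→{S, F}; now {S, F}.
Read '1': S→{B, F}, F→{D, E}; union {B, D, E, F}; ε-closure = {B, C, D, E, F}.
Read '0': B→{A, D, E}, C→{E}, D→{C}, E→{S}, F→∅; union {S, A, C, D, E}; ε-closure = {S, A, B, C, D, E}.
Read '0': S→{S, F}, A→{C, F}, B→{A, D, E}, C→{E}, D→{C}, E→{S}; union {S, A, C, D, E, F}; ε-closure = {S, A, B, C, D, E, F}.
Read '0': S→{S, F}, A→{C, F}, B→{A, D, E}, C→{E}, D→{C}, E→{S}, F→∅; union {S, A, C, D, E, F}; ε-closure = {S, A, B, C, D, E, F}.
Read '1': S→{B, F}, A→{B, C, E}, B→{F}, C→{C, E}, D→∅, E→{S}, F→{D, E}; now {S, B, C, D, E, F}.
The final set {S, B, C, D, E, F} contains the accepting states S, E.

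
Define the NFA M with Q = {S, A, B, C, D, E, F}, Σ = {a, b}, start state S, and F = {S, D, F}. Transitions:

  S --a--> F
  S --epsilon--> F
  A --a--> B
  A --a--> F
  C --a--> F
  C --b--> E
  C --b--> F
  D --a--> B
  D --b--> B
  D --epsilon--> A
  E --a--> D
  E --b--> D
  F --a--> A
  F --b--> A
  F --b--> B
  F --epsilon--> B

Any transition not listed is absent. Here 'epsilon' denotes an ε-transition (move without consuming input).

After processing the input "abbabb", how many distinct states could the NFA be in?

Start: ε-closure({S}) = {S, B, F}.
Read 'a': S→{F}, B→∅, F→{A}; union {A, F}; ε-closure = {A, B, F}.
Read 'b': A→∅, B→∅, F→{A, B}; now {A, B}.
Read 'b': A→∅, B→∅; now ∅.
The set is empty and remains empty for the remaining 3 symbols.
That set has 0 states.

0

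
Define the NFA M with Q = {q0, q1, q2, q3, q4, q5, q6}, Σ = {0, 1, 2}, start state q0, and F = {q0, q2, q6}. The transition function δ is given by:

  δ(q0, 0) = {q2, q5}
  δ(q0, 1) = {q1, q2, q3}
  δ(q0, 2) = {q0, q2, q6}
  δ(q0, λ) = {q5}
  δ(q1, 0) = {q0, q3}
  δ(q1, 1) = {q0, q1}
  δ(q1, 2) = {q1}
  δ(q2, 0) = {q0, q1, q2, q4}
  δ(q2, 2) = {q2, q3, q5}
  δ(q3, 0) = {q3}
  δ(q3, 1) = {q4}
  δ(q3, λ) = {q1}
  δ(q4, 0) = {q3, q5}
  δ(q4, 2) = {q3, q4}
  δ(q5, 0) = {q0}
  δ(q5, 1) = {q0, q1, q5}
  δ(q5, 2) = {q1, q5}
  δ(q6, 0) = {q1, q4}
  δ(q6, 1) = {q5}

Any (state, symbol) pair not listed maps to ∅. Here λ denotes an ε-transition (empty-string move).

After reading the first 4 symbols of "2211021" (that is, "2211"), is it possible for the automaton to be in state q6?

No

Start: ε-closure({q0}) = {q0, q5}.
Read '2': q0→{q0, q2, q6}, q5→{q1, q5}; now {q0, q1, q2, q5, q6}.
Read '2': q0→{q0, q2, q6}, q1→{q1}, q2→{q2, q3, q5}, q5→{q1, q5}, q6→∅; now {q0, q1, q2, q3, q5, q6}.
Read '1': q0→{q1, q2, q3}, q1→{q0, q1}, q2→∅, q3→{q4}, q5→{q0, q1, q5}, q6→{q5}; now {q0, q1, q2, q3, q4, q5}.
Read '1': q0→{q1, q2, q3}, q1→{q0, q1}, q2→∅, q3→{q4}, q4→∅, q5→{q0, q1, q5}; now {q0, q1, q2, q3, q4, q5}.
State q6 is not in {q0, q1, q2, q3, q4, q5}.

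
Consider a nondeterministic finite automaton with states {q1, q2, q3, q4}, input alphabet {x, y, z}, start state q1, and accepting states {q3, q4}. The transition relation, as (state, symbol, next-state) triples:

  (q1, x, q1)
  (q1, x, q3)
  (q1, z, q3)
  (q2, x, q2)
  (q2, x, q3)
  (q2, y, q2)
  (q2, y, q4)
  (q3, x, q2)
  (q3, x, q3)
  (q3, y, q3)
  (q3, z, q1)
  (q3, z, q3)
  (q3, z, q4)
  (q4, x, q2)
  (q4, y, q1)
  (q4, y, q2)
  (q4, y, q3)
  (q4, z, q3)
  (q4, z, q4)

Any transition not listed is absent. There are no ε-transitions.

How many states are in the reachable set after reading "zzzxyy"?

4

Start in {q1}.
Read 'z': q1→{q3}; now {q3}.
Read 'z': q3→{q1, q3, q4}; now {q1, q3, q4}.
Read 'z': q1→{q3}, q3→{q1, q3, q4}, q4→{q3, q4}; now {q1, q3, q4}.
Read 'x': q1→{q1, q3}, q3→{q2, q3}, q4→{q2}; now {q1, q2, q3}.
Read 'y': q1→∅, q2→{q2, q4}, q3→{q3}; now {q2, q3, q4}.
Read 'y': q2→{q2, q4}, q3→{q3}, q4→{q1, q2, q3}; now {q1, q2, q3, q4}.
That set has 4 states.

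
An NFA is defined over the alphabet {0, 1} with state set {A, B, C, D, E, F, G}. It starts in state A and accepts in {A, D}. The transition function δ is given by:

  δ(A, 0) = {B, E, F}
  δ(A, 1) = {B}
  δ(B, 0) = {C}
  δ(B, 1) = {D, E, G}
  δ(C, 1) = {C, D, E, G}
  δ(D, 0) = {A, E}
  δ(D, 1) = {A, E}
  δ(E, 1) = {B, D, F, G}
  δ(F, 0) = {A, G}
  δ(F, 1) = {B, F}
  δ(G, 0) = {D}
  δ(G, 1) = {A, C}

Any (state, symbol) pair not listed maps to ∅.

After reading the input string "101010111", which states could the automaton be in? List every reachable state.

{A, B, C, D, E, F, G}

Start in {A}.
Read '1': A→{B}; now {B}.
Read '0': B→{C}; now {C}.
Read '1': C→{C, D, E, G}; now {C, D, E, G}.
Read '0': C→∅, D→{A, E}, E→∅, G→{D}; now {A, D, E}.
Read '1': A→{B}, D→{A, E}, E→{B, D, F, G}; now {A, B, D, E, F, G}.
Read '0': A→{B, E, F}, B→{C}, D→{A, E}, E→∅, F→{A, G}, G→{D}; now {A, B, C, D, E, F, G}.
Read '1': A→{B}, B→{D, E, G}, C→{C, D, E, G}, D→{A, E}, E→{B, D, F, G}, F→{B, F}, G→{A, C}; now {A, B, C, D, E, F, G}.
Read '1': A→{B}, B→{D, E, G}, C→{C, D, E, G}, D→{A, E}, E→{B, D, F, G}, F→{B, F}, G→{A, C}; now {A, B, C, D, E, F, G}.
Read '1': A→{B}, B→{D, E, G}, C→{C, D, E, G}, D→{A, E}, E→{B, D, F, G}, F→{B, F}, G→{A, C}; now {A, B, C, D, E, F, G}.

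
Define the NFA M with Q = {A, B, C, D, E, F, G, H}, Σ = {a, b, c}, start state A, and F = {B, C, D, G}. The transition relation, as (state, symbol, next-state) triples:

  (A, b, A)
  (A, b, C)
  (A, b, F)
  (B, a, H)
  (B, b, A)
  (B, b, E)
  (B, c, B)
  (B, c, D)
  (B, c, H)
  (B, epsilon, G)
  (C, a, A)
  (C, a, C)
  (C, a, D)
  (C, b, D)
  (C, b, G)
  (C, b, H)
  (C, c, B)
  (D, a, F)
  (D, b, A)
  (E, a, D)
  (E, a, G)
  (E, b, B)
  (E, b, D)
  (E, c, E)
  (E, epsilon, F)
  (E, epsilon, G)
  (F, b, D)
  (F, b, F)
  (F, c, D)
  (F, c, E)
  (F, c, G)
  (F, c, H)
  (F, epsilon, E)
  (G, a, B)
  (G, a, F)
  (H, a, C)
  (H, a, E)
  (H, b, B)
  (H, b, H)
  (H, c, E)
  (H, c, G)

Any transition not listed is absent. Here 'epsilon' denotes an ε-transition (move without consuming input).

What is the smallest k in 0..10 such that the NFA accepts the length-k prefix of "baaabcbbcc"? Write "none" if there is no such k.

1

Start in {A}.
Read 'b': A→{A, C, F}; union {A, C, F}; ε-closure = {A, C, E, F, G}.
None of the earlier sets intersect F, but {A, C, E, F, G} does.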